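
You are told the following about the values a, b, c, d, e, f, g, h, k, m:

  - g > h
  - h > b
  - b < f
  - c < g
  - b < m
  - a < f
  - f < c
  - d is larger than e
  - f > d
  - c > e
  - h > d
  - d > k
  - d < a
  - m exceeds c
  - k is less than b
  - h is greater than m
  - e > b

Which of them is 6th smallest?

Piecing the relations together gives one ordering: k < b < e < d < a < f < c < m < h < g.
Counting 6 from the smallest end gives f.

f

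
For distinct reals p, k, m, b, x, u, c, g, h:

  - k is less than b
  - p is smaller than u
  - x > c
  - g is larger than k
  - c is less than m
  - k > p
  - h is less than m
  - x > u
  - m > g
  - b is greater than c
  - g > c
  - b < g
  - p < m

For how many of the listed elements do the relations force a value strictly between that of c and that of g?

1

Chaining upward from c reaches: b, x, m.
Chaining downward from g reaches: p, k, b.
Strictly between c and g are those in both lists: b — 1 element.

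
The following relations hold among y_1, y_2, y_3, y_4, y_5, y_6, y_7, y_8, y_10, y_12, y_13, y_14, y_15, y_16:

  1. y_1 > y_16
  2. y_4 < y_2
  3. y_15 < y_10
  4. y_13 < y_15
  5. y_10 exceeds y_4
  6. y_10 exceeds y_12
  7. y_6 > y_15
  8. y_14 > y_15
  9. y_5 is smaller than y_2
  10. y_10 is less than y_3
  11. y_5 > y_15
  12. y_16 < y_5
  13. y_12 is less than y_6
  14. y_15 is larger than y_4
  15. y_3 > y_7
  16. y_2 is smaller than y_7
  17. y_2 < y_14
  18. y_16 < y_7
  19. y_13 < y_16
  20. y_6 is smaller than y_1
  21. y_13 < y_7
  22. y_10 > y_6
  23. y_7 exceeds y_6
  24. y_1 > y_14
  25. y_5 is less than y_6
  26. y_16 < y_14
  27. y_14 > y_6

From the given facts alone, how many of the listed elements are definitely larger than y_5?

7

The elements the relations force above y_5 are y_2, y_6, y_10, y_14, y_7, y_3, y_1 — no chain reaches any other.
That is 7.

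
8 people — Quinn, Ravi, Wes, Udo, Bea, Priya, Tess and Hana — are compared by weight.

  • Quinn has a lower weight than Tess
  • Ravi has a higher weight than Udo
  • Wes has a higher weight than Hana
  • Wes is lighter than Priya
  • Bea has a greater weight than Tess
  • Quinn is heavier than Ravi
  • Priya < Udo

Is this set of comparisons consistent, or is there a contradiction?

consistent

Every relation is compatible with Hana < Wes < Priya < Udo < Ravi < Quinn < Tess < Bea; the set is consistent.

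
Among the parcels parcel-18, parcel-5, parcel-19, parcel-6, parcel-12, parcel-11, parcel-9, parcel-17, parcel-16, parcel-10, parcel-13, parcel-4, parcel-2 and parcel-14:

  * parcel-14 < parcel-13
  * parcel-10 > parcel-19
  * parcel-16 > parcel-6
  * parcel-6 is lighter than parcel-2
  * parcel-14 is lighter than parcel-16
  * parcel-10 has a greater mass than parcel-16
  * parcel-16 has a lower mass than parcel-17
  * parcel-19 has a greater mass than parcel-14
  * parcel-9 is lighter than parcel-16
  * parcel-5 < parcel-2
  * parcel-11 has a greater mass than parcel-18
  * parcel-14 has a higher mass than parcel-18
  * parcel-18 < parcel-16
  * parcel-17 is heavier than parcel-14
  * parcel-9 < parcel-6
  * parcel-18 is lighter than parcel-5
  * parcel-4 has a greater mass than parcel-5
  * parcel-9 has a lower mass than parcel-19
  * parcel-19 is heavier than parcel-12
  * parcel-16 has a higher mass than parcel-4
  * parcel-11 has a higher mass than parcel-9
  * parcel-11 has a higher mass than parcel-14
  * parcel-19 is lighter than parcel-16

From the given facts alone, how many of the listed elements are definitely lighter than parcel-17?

9

From parcel-17 the given relations immediately reach parcel-14, parcel-16.
From those, parcel-18, parcel-9, parcel-4, parcel-6, parcel-19 — 7 in total.
From those, parcel-5, parcel-12 — 9 in total.
No other element is forced below parcel-17 by the given relations, so the count is 9.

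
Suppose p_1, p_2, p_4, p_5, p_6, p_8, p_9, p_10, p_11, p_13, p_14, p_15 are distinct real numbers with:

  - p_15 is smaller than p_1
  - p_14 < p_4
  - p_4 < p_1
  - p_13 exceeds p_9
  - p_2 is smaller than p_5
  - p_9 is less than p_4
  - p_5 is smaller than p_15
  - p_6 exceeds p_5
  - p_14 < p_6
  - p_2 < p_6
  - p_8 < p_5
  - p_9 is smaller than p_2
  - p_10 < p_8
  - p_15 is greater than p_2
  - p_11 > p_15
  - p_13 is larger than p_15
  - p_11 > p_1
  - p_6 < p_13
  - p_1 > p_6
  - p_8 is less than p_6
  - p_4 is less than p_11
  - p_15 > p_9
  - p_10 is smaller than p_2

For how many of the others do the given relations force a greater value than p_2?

The elements the relations force above p_2 are p_5, p_15, p_6, p_1, p_13, p_11 — no chain reaches any other.
That is 6.

6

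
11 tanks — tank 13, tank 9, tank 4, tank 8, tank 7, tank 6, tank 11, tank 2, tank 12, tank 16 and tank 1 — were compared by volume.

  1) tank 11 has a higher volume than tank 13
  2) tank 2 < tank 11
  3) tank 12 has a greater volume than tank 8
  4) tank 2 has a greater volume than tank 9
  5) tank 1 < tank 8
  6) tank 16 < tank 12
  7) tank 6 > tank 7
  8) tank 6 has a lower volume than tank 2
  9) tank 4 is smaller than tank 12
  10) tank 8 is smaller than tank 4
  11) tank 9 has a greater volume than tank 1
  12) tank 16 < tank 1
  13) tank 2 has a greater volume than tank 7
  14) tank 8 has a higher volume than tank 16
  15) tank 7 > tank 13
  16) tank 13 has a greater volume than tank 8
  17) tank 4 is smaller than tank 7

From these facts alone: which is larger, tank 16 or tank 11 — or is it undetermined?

The relevant relations are tank 16 < tank 1; tank 1 < tank 8; tank 8 < tank 4; tank 4 < tank 7; tank 7 < tank 2; tank 2 < tank 11.
Together: tank 16 < tank 1 < tank 8 < tank 4 < tank 7 < tank 2 < tank 11.
So tank 11 is larger.

tank 11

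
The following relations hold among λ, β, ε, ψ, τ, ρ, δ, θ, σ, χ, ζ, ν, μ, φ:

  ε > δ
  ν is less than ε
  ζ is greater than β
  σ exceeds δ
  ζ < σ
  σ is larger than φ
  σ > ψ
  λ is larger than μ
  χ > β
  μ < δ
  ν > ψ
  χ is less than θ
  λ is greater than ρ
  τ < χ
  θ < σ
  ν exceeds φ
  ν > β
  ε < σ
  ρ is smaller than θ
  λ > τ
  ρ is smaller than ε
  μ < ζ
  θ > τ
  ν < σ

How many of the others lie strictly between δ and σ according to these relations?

1

Chaining upward from δ reaches: ε.
Chaining downward from σ reaches: φ, μ, β, ψ, τ, ρ, ν, χ, ζ, θ, ε.
Strictly between δ and σ are those in both lists: ε — 1 element.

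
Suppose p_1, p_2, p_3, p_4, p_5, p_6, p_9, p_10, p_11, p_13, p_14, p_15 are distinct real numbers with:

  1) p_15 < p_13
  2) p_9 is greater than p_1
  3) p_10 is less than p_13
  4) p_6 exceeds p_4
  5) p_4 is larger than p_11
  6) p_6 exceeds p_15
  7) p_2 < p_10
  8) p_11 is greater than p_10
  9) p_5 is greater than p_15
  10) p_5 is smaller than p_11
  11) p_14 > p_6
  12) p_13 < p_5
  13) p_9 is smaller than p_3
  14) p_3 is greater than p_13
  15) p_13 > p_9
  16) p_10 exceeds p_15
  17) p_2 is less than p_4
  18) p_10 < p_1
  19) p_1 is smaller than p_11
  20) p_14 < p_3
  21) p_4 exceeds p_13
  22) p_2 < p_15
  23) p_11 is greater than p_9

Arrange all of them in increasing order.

p_2 < p_15 < p_10 < p_1 < p_9 < p_13 < p_5 < p_11 < p_4 < p_6 < p_14 < p_3

The consecutive links are each given: p_2 < p_15; p_15 < p_10; p_10 < p_1; p_1 < p_9; p_9 < p_13; p_13 < p_5; p_5 < p_11; p_11 < p_4; p_4 < p_6; p_6 < p_14; p_14 < p_3.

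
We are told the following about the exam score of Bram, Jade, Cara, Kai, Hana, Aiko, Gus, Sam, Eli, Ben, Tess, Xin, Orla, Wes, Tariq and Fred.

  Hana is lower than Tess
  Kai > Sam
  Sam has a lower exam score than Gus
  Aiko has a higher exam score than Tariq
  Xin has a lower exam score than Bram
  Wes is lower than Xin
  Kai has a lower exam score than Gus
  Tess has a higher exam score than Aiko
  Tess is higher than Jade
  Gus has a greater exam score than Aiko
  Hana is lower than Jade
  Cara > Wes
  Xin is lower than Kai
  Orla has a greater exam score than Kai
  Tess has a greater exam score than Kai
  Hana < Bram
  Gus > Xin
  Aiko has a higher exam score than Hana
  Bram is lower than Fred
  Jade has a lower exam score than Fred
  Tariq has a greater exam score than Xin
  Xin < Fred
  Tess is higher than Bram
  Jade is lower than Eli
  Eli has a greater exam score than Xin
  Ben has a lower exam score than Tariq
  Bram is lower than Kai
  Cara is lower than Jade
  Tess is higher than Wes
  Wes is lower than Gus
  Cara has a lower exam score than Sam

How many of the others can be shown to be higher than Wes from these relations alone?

13

From Wes the given relations immediately reach Xin, Cara, Tess, Gus.
From those, Bram, Sam, Jade, Tariq, Eli, Kai, Fred — 11 in total.
From those, Aiko, Orla — 13 in total.
No other element is forced above Wes by the given relations, so the count is 13.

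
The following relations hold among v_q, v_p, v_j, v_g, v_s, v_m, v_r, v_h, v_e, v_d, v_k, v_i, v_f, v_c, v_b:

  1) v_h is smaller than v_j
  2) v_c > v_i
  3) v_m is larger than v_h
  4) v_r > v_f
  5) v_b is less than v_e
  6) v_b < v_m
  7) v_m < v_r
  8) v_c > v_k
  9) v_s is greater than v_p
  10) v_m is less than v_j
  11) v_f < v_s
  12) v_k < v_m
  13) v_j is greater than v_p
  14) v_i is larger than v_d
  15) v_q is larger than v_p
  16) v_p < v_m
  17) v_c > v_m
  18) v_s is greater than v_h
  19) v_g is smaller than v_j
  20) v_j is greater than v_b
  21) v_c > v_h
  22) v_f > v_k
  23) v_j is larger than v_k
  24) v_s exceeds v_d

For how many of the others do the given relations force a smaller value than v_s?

Directly below v_s: v_p, v_h, v_d, v_f.
One step further: v_k (5 so far).
No other element is forced below v_s by the given relations, so the count is 5.

5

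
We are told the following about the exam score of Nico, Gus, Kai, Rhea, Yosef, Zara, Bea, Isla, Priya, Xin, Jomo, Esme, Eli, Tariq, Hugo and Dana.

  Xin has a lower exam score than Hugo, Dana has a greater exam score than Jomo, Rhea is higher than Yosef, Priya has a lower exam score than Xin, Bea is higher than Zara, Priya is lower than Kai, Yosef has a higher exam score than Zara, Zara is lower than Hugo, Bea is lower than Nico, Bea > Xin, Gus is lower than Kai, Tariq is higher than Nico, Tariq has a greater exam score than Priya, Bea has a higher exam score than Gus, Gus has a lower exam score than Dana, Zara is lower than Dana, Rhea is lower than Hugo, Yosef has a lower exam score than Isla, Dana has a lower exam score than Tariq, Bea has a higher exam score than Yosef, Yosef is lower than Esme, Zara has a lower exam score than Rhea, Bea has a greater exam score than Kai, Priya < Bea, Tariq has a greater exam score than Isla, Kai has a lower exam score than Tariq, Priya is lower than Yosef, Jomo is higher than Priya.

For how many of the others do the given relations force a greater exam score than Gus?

Directly above Gus: Kai, Bea, Dana.
One step further: Nico, Tariq (5 so far).
Nothing else is reachable above Gus; 5 in all.

5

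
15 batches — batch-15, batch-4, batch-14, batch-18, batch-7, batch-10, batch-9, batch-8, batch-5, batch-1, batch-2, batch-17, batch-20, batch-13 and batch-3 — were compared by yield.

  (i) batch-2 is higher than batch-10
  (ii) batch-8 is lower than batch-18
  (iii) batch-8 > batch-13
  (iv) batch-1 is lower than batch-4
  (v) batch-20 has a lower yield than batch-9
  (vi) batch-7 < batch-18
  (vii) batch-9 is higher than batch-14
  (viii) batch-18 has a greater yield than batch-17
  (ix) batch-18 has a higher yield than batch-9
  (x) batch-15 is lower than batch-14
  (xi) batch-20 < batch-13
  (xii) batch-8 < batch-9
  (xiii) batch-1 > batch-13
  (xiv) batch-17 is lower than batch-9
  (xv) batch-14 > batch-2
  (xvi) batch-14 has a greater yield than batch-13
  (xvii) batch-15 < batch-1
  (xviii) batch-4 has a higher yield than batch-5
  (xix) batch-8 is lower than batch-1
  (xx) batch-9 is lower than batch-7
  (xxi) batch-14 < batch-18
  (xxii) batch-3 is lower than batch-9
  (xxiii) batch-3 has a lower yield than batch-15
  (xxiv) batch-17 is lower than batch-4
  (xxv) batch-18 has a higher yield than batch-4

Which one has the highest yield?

batch-18

Chaining downward from batch-18: directly below it, batch-8, batch-17, batch-14, batch-9, batch-7, batch-4; then batch-20, batch-3, batch-13, batch-15, batch-2, batch-1, batch-5; then batch-10.
That covers every other element, and nothing is given above batch-18, so batch-18 is the highest yield.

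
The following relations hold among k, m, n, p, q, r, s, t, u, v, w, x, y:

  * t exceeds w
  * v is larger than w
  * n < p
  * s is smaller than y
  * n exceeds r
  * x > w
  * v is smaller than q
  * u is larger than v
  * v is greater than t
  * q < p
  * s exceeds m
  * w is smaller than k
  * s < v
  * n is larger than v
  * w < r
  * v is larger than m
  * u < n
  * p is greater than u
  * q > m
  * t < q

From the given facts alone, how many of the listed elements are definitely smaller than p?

9

From p the given relations immediately reach u, n, q.
From those, m, t, r, v — 7 in total.
From those, w, s — 9 in total.
Nothing else is reachable below p; 9 in all.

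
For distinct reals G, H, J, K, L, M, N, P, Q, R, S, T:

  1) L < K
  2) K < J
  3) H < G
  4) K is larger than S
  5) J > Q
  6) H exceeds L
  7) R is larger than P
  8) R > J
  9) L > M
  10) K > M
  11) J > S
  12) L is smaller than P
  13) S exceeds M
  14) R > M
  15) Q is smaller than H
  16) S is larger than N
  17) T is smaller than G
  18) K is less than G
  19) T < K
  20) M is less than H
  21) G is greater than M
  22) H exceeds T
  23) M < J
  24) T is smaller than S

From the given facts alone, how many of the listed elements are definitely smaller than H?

4

The elements the relations force below H are T, Q, M, L — no chain reaches any other.
That is 4.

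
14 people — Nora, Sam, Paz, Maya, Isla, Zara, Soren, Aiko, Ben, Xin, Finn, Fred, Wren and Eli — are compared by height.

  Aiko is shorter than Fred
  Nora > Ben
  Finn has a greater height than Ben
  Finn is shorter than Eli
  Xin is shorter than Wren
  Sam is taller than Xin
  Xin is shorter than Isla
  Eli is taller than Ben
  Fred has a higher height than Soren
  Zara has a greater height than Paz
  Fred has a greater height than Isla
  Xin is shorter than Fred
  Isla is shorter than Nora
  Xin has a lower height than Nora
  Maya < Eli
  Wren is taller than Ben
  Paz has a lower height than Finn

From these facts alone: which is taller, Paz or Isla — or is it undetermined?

Following every chain through Paz: above Paz we get Finn, Zara, Eli.
Isla is not reached, and no chain runs the other way from Isla to Paz.
So the given relations leave the order of Paz and Isla undetermined.

undetermined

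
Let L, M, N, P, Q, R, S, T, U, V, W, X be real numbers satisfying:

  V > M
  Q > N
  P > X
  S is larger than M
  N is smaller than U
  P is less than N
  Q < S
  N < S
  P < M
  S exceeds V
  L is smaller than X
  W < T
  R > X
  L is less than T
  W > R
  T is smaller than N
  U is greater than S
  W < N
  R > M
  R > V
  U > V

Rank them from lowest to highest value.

Each adjacent pair is fixed by a given relation: L < X; X < P; P < M; M < V; V < R; R < W; W < T; T < N; N < Q; Q < S; S < U. Chaining them end to end gives the full order.

L < X < P < M < V < R < W < T < N < Q < S < U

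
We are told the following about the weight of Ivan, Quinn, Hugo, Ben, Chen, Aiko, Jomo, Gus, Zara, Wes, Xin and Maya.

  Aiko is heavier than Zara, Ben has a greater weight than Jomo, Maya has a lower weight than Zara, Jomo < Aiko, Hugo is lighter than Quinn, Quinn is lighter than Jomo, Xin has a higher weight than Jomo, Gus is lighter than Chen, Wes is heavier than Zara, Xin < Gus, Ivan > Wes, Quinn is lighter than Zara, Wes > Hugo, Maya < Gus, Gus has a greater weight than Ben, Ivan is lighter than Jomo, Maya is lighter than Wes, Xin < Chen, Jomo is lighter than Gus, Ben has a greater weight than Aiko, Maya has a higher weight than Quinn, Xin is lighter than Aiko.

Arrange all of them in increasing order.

Hugo < Quinn < Maya < Zara < Wes < Ivan < Jomo < Xin < Aiko < Ben < Gus < Chen

The consecutive links are each given: Hugo < Quinn; Quinn < Maya; Maya < Zara; Zara < Wes; Wes < Ivan; Ivan < Jomo; Jomo < Xin; Xin < Aiko; Aiko < Ben; Ben < Gus; Gus < Chen.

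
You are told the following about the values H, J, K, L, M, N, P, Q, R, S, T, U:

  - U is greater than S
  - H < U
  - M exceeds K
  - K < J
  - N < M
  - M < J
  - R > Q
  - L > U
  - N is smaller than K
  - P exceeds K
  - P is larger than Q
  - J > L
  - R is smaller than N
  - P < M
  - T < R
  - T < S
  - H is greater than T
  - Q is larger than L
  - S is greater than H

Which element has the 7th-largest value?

Q

The consecutive relations fix a unique order: T < H < S < U < L < Q < R < N < K < P < M < J.
Counting 7 from the largest end gives Q.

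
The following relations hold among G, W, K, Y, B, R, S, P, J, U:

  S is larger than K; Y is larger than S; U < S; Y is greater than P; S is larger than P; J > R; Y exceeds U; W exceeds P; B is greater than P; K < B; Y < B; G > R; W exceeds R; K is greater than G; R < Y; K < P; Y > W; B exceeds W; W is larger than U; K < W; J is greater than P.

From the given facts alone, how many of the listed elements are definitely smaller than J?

The elements the relations force below J are R, G, K, P — no chain reaches any other.
That is 4.

4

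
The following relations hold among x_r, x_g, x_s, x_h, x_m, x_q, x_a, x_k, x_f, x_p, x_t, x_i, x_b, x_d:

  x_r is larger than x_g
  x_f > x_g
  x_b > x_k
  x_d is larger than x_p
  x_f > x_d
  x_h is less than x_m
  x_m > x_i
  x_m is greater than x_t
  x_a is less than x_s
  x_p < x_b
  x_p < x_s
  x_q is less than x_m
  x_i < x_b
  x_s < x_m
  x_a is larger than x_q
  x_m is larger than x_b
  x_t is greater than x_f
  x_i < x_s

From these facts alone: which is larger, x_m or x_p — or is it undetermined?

The relevant relations are x_p < x_d; x_d < x_f; x_f < x_t; x_t < x_m.
Together: x_p < x_d < x_f < x_t < x_m.
So x_m is larger.

x_m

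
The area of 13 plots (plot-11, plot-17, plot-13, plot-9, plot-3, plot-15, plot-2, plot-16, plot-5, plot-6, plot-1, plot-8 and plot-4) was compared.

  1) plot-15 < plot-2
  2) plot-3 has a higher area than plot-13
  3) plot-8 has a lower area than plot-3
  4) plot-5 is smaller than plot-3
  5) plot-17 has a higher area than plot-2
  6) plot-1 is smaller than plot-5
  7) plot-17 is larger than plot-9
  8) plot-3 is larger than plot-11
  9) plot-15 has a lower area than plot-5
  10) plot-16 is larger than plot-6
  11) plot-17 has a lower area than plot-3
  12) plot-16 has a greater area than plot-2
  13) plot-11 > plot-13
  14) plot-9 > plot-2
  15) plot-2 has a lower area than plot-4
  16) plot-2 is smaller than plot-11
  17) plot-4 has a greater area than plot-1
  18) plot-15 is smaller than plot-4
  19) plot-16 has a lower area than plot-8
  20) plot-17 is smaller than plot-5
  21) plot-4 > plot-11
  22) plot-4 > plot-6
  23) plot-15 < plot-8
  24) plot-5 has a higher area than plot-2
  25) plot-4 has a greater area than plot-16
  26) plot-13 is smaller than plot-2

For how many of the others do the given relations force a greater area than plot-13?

9

Directly above plot-13: plot-2, plot-11, plot-3.
One step further: plot-9, plot-16, plot-4, plot-17, plot-5 (8 so far).
One step further: plot-8 (9 so far).
Nothing else is reachable above plot-13; 9 in all.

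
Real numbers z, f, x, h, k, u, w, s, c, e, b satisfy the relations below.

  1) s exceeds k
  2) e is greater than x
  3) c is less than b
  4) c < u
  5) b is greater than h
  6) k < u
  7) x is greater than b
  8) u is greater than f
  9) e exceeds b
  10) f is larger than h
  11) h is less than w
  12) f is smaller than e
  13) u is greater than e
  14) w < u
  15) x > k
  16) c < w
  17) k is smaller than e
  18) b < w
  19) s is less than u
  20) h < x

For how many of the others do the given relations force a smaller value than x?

From x the given relations immediately reach h, k, b.
From those, c — 4 in total.
No other element is forced below x by the given relations, so the count is 4.

4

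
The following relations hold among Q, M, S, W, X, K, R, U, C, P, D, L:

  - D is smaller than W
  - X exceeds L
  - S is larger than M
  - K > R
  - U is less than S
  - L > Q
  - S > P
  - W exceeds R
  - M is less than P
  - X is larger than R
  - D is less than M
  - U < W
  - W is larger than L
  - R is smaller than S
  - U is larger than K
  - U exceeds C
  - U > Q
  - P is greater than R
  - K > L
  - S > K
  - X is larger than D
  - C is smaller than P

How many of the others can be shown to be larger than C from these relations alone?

4

The elements the relations force above C are P, U, S, W — no chain reaches any other.
That is 4.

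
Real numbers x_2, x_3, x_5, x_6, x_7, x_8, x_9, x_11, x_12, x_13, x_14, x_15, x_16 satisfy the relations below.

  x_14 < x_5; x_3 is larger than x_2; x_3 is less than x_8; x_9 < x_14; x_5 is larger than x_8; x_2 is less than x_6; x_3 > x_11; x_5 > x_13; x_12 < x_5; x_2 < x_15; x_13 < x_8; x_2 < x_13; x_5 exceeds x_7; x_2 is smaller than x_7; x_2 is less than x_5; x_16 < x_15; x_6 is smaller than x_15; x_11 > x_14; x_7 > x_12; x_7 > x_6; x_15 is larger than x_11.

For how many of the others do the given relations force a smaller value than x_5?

From x_5 the given relations immediately reach x_2, x_12, x_14, x_7, x_13, x_8.
From those, x_9, x_6, x_3 — 9 in total.
From those, x_11 — 10 in total.
Nothing else is reachable below x_5; 10 in all.

10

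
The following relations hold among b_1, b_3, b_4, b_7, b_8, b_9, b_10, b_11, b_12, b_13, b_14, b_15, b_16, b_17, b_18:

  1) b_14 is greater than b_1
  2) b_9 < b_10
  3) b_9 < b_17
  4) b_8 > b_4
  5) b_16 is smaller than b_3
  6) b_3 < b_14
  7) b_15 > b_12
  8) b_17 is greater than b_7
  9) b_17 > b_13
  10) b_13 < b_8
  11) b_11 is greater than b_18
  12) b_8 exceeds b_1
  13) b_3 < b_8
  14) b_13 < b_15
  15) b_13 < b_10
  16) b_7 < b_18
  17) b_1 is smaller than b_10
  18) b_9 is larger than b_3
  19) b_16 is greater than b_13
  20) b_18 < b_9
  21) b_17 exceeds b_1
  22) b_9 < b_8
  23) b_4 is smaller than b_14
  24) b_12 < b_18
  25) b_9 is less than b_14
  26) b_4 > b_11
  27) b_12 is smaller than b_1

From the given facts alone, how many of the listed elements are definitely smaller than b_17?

From b_17 the given relations immediately reach b_13, b_1, b_7, b_9.
From those, b_12, b_18, b_3 — 7 in total.
From those, b_16 — 8 in total.
Nothing else is reachable below b_17; 8 in all.

8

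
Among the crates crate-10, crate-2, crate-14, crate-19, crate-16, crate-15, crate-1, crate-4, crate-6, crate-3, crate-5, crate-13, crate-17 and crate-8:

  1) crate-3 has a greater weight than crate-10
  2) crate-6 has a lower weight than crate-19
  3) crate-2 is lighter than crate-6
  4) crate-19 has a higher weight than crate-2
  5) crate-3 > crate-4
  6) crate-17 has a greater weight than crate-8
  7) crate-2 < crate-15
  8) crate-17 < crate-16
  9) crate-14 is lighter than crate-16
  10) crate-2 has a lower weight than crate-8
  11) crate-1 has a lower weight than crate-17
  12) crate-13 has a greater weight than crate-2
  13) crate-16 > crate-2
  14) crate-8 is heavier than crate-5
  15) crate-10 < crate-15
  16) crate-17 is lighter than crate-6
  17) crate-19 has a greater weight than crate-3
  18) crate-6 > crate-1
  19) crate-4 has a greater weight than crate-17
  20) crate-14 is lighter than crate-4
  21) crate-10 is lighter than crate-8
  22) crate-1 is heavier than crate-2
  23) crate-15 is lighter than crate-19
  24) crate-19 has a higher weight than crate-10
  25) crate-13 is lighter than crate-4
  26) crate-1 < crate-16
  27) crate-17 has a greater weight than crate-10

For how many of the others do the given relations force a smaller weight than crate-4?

8

Directly below crate-4: crate-14, crate-13, crate-17.
One step further: crate-10, crate-2, crate-1, crate-8 (7 so far).
One step further: crate-5 (8 so far).
No other element is forced below crate-4 by the given relations, so the count is 8.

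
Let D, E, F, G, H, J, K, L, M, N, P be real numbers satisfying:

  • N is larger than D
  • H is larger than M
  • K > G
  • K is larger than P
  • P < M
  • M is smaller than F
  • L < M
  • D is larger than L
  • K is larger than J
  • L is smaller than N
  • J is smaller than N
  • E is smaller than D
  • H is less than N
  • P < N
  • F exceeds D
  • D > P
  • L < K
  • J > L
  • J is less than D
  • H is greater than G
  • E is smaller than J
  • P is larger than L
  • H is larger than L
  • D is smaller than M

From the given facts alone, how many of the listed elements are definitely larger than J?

6

From J the given relations immediately reach D, K, N.
From those, M, F — 5 in total.
From those, H — 6 in total.
Nothing else is reachable above J; 6 in all.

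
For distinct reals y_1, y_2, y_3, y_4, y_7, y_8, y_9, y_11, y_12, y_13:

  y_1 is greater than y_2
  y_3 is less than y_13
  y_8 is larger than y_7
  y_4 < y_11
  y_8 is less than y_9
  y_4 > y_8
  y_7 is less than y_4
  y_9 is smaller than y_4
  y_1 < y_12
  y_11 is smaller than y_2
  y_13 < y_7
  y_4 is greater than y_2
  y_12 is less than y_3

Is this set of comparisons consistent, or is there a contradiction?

inconsistent

Chaining the given relations yields y_11 < y_2 < y_1 < y_12 < y_3 < y_13 < y_7 < y_8 < y_9 < y_4, so y_11 < y_4. But one relation states y_4 < y_11. These cannot both hold.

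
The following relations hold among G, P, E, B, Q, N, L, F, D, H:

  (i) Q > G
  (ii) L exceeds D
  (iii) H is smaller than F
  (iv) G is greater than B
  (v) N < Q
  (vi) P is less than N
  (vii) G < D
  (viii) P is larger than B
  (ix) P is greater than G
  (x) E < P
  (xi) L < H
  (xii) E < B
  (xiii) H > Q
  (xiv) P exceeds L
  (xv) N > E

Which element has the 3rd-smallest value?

The consecutive relations fix a unique order: E < B < G < D < L < P < N < Q < H < F.
The 3rd smallest is G.

G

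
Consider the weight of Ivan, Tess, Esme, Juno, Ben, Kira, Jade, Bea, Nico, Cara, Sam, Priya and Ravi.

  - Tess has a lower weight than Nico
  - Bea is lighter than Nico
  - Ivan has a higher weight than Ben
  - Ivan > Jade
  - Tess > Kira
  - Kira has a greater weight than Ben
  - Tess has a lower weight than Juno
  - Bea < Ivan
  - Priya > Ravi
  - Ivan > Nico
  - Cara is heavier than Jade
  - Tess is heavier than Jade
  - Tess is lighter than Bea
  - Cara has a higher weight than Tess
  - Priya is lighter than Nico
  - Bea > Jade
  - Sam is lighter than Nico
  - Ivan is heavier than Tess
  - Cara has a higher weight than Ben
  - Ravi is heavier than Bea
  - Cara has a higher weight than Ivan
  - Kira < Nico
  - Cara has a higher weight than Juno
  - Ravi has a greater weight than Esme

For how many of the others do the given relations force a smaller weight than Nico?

9

The elements the relations force below Nico are Jade, Ben, Kira, Tess, Bea, Esme, Ravi, Priya, Sam — no chain reaches any other.
That is 9.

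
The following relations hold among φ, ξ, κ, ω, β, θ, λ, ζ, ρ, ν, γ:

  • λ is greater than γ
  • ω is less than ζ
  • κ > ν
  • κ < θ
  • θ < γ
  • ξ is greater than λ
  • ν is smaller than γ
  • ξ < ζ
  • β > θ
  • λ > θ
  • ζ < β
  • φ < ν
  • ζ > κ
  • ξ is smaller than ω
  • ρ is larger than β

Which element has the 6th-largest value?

λ

The consecutive relations fix a unique order: φ < ν < κ < θ < γ < λ < ξ < ω < ζ < β < ρ.
Counting 6 from the largest end gives λ.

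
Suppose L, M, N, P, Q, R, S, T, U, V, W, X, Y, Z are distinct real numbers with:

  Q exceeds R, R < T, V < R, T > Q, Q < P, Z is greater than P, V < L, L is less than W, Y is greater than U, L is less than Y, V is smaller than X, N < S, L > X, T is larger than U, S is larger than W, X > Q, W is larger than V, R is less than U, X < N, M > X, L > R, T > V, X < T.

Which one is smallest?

V

R is not least since V < R; U is not least since R < U; Q is not least since R < Q; P is not least since Q < P; X is not least since V < X; M is not least since X < M; L is not least since X < L; Y is not least since U < Y; Z is not least since P < Z; W is not least since L < W; N is not least since X < N; T is not least since R < T; S is not least since N < S.
Only V has nothing below it, so V is the smallest.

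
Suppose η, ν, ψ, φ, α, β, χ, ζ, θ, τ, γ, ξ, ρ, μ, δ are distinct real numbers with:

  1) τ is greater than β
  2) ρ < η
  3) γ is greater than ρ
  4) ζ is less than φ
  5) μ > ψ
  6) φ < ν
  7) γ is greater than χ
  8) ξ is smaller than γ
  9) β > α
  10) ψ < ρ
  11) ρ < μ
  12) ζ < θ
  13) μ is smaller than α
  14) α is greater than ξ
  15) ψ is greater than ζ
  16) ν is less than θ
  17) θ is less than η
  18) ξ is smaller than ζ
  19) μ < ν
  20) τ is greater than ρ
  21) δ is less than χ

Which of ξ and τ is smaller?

The relevant relations are ξ < ζ; ζ < ψ; ψ < ρ; ρ < μ; μ < α; α < β; β < τ.
Chaining these gives ξ < ζ < ψ < ρ < μ < α < β < τ.
So ξ < τ; ξ is the smaller of the two.

ξ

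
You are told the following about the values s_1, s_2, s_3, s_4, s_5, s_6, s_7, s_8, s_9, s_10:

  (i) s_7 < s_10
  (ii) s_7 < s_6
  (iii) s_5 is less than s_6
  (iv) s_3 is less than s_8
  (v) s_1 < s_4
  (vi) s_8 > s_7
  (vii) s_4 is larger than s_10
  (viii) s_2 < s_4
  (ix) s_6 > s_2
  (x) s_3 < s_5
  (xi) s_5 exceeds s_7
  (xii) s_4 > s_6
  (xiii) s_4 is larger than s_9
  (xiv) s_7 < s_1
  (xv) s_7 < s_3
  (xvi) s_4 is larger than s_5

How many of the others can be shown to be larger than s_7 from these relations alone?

Directly above s_7: s_3, s_10, s_8, s_1, s_5, s_6.
One step further: s_4 (7 so far).
No other element is forced above s_7 by the given relations, so the count is 7.

7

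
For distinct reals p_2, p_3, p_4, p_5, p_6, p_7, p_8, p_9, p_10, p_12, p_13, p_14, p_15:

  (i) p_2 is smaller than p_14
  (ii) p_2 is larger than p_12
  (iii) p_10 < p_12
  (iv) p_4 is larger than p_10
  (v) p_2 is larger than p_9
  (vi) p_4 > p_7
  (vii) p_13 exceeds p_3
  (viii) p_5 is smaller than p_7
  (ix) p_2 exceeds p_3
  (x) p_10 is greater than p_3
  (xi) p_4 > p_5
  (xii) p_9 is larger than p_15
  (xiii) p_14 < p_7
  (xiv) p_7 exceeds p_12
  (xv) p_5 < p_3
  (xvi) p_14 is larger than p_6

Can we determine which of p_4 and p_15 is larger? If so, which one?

The relevant relations are p_15 < p_9; p_9 < p_2; p_2 < p_14; p_14 < p_7; p_7 < p_4.
Chaining these gives p_15 < p_9 < p_2 < p_14 < p_7 < p_4.
So p_4 is larger.

p_4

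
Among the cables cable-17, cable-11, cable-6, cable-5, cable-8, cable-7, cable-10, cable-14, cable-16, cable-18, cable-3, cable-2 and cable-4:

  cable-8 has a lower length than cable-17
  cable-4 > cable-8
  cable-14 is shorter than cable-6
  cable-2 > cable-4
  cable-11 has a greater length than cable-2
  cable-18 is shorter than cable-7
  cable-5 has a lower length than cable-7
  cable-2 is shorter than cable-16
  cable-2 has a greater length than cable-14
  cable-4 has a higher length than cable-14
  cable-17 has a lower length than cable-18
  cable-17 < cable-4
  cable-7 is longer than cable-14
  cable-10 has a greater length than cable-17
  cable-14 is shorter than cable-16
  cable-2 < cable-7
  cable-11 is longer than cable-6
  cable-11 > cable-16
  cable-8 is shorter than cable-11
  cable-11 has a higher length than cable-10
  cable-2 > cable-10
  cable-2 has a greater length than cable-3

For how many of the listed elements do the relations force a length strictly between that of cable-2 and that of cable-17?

2

The relations place cable-17 below cable-2. An element lies strictly between them when it is forced above cable-17 and also forced below cable-2.
Above cable-17: {cable-10, cable-4, cable-16, cable-18, cable-7, cable-11}. Below cable-2: {cable-14, cable-8, cable-10, cable-4, cable-3}.
Intersection: {cable-10, cable-4} — 2.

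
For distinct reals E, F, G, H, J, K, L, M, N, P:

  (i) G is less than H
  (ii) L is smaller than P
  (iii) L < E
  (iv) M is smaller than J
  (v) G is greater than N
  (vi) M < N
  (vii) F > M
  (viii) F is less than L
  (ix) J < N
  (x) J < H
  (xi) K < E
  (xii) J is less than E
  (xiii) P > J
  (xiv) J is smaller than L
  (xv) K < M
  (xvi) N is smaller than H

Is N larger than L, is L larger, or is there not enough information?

undetermined

Following every chain through N: above N we get G, H; below N we get K, M, J.
L is not reached, and no chain runs the other way from L to N.
So the given relations leave the order of N and L undetermined.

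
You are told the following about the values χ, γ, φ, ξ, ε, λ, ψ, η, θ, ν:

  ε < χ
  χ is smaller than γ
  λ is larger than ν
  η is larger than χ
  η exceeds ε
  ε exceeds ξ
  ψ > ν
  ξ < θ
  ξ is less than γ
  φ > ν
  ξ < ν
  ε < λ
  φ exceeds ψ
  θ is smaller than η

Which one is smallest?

Chaining upward from ξ: directly above it, ε, ν, θ, γ; then χ, ψ, λ, η, φ.
That covers every other element, and nothing is given below ξ, so ξ is the smallest.

ξ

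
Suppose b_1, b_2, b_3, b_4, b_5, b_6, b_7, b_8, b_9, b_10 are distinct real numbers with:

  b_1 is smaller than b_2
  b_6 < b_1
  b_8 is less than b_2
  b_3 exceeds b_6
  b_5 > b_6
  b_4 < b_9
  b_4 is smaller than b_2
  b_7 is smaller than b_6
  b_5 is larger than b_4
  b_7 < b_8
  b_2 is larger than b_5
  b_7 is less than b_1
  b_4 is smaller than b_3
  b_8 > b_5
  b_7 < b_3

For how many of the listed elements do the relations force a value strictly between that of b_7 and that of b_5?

1

The relations place b_7 below b_5. An element lies strictly between them when it is forced above b_7 and also forced below b_5.
Above b_7: {b_6, b_3, b_8, b_1, b_2}. Below b_5: {b_6, b_4}.
Intersection: {b_6} — 1.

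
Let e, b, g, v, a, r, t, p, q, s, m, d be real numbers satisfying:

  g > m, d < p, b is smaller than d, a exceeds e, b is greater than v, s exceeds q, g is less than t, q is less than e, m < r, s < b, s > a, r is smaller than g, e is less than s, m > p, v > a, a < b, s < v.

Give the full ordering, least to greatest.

q < e < a < s < v < b < d < p < m < r < g < t

Each adjacent pair is fixed by a given relation: q < e; e < a; a < s; s < v; v < b; b < d; d < p; p < m; m < r; r < g; g < t. Chaining them end to end gives the full order.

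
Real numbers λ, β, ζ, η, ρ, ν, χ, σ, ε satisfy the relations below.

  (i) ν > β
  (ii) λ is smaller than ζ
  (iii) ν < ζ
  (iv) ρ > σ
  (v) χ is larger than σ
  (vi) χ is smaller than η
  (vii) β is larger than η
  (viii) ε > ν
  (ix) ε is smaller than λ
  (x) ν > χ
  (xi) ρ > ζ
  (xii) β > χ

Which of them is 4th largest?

Piecing the relations together gives one ordering: σ < χ < η < β < ν < ε < λ < ζ < ρ.
Counting 4 from the largest end gives ε.

ε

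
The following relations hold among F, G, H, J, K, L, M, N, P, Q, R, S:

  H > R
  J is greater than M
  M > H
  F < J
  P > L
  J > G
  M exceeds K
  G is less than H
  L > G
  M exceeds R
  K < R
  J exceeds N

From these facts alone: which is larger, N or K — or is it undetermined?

undetermined

Following every chain through K: above K we get R, H, M, J.
N is not reached, and no chain runs the other way from N to K.
So the given relations leave the order of K and N undetermined.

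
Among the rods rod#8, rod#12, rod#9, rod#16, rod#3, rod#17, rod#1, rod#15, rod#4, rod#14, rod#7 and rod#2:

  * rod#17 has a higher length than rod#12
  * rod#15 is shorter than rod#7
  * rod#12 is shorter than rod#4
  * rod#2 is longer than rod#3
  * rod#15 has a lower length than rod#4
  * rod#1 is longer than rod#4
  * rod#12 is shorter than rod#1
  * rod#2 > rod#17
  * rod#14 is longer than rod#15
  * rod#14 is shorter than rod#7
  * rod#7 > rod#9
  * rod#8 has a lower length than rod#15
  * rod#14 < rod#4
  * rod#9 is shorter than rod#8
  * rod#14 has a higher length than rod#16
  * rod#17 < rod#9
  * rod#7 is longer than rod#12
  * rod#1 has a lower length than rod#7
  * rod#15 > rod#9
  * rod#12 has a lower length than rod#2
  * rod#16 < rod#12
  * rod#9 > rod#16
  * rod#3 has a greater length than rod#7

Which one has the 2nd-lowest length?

rod#12

The consecutive relations fix a unique order: rod#16 < rod#12 < rod#17 < rod#9 < rod#8 < rod#15 < rod#14 < rod#4 < rod#1 < rod#7 < rod#3 < rod#2.
Counting 2 from the smallest end gives rod#12.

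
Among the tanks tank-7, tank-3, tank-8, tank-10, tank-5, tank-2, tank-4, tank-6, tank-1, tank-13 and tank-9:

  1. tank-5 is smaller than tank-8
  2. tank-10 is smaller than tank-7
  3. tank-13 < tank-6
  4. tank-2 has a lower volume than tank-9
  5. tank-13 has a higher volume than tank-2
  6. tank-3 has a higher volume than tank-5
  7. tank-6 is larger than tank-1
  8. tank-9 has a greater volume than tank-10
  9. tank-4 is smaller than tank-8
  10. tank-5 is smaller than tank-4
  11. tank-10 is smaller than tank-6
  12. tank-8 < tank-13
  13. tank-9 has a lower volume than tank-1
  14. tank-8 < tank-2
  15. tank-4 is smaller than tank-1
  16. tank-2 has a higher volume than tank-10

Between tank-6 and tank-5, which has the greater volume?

tank-6

The relevant relations are tank-5 < tank-4; tank-4 < tank-8; tank-8 < tank-2; tank-2 < tank-13; tank-13 < tank-6.
Chaining these gives tank-5 < tank-4 < tank-8 < tank-2 < tank-13 < tank-6.
So tank-5 < tank-6; tank-6 is the larger of the two.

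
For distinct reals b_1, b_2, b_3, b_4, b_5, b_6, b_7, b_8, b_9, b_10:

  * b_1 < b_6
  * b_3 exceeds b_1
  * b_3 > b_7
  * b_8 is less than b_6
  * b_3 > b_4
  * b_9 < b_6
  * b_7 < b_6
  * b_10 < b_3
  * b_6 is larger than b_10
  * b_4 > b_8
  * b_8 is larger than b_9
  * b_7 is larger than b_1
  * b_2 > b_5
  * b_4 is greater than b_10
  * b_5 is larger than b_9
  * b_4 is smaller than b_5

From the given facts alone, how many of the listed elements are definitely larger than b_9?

6

Directly above b_9: b_8, b_5, b_6.
One step further: b_4, b_2 (5 so far).
One step further: b_3 (6 so far).
No other element is forced above b_9 by the given relations, so the count is 6.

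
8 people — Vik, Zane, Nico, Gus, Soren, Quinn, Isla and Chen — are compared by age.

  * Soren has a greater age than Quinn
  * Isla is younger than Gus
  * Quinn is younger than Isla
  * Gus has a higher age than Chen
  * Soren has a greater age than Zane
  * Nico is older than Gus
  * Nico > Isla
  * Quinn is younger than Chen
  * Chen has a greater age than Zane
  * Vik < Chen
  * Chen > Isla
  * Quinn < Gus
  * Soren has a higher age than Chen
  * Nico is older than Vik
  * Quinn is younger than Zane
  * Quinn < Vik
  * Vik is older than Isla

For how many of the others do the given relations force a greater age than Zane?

4

From Zane the given relations immediately reach Chen, Soren.
From those, Gus — 3 in total.
From those, Nico — 4 in total.
Nothing else is reachable above Zane; 4 in all.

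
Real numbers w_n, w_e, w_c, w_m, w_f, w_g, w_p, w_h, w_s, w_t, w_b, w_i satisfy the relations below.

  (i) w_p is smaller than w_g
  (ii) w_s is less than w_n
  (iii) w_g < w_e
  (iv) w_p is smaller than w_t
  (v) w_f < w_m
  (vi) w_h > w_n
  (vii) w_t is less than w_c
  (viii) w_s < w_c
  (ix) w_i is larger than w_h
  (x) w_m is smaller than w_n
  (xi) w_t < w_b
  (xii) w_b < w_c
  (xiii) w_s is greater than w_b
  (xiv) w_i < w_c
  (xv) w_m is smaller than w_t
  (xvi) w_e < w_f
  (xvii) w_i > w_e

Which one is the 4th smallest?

Piecing the relations together gives one ordering: w_p < w_g < w_e < w_f < w_m < w_t < w_b < w_s < w_n < w_h < w_i < w_c.
The 4th smallest is w_f.

w_f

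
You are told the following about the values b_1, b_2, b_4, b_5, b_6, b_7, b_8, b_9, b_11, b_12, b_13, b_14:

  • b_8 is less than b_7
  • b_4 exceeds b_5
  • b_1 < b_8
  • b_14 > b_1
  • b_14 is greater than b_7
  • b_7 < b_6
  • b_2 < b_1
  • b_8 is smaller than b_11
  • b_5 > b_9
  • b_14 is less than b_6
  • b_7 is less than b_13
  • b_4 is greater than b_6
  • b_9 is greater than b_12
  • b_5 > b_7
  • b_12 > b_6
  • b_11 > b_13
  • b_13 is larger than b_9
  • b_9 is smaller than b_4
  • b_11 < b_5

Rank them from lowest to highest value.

The consecutive links are each given: b_2 < b_1; b_1 < b_8; b_8 < b_7; b_7 < b_14; b_14 < b_6; b_6 < b_12; b_12 < b_9; b_9 < b_13; b_13 < b_11; b_11 < b_5; b_5 < b_4.

b_2 < b_1 < b_8 < b_7 < b_14 < b_6 < b_12 < b_9 < b_13 < b_11 < b_5 < b_4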